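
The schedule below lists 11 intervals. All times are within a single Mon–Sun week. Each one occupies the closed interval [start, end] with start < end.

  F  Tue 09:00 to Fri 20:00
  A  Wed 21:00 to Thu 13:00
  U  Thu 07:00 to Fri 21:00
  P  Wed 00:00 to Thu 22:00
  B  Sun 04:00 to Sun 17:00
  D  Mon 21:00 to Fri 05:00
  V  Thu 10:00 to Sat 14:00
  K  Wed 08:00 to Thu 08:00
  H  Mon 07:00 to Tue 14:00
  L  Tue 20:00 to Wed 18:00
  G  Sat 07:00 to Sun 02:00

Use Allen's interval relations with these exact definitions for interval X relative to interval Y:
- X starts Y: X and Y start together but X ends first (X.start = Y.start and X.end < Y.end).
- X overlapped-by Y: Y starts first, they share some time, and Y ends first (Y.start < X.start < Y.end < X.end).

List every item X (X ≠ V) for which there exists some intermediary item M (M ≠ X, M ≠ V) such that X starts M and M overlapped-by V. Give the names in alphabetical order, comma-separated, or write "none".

none

Target V = [Thu 10:00, Sat 14:00].
Intermediaries M with M overlapped-by V: G.
Via G — items with X starts G: none.
Union: none.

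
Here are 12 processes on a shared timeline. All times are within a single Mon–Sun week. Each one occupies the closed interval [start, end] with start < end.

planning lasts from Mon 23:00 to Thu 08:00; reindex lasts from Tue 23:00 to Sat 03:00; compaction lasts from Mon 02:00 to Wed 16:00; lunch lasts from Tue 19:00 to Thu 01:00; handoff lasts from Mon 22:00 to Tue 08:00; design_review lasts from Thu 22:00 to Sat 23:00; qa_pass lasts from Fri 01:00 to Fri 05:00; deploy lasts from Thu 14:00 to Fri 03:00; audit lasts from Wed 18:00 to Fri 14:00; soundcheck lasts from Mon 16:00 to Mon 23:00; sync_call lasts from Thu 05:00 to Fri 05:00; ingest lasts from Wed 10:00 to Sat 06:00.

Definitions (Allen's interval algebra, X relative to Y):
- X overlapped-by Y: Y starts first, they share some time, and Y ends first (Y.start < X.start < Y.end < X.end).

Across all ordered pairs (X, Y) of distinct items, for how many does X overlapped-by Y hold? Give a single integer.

20

Checking all 132 ordered pairs for relation 'overlapped-by'; matching pairs in alphabetical order:
(audit, lunch): audit overlapped-by lunch ✓
(audit, planning): audit overlapped-by planning ✓
(design_review, audit): design_review overlapped-by audit ✓
(design_review, deploy): design_review overlapped-by deploy ✓
(design_review, ingest): design_review overlapped-by ingest ✓
(design_review, reindex): design_review overlapped-by reindex ✓
(design_review, sync_call): design_review overlapped-by sync_call ✓
(handoff, soundcheck): handoff overlapped-by soundcheck ✓
(ingest, compaction): ingest overlapped-by compaction ✓
(ingest, lunch): ingest overlapped-by lunch ✓
(ingest, planning): ingest overlapped-by planning ✓
(ingest, reindex): ingest overlapped-by reindex ✓
(lunch, compaction): lunch overlapped-by compaction ✓
(planning, compaction): planning overlapped-by compaction ✓
(planning, handoff): planning overlapped-by handoff ✓
(qa_pass, deploy): qa_pass overlapped-by deploy ✓
(reindex, compaction): reindex overlapped-by compaction ✓
(reindex, lunch): reindex overlapped-by lunch ✓
(reindex, planning): reindex overlapped-by planning ✓
(sync_call, planning): sync_call overlapped-by planning ✓
Count: 20.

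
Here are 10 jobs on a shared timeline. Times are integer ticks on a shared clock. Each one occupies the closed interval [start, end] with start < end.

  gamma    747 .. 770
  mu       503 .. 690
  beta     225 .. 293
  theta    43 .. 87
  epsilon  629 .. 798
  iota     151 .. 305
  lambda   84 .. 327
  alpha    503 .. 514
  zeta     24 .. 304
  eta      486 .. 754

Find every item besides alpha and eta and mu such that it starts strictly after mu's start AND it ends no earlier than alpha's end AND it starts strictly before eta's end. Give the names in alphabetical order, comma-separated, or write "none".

Conditions: its start is strictly after mu's start (X.start > 503) AND its end is no earlier than alpha's end (X.end >= 514) AND its start is strictly before eta's end (X.start < 754).
beta: start 225 > 503? ✗; end 293 >= 514? ✗; start 225 < 754? ✓ → no.
epsilon: start 629 > 503? ✓; end 798 >= 514? ✓; start 629 < 754? ✓ → yes.
gamma: start 747 > 503? ✓; end 770 >= 514? ✓; start 747 < 754? ✓ → yes.
iota: start 151 > 503? ✗; end 305 >= 514? ✗; start 151 < 754? ✓ → no.
lambda: start 84 > 503? ✗; end 327 >= 514? ✗; start 84 < 754? ✓ → no.
theta: start 43 > 503? ✗; end 87 >= 514? ✗; start 43 < 754? ✓ → no.
zeta: start 24 > 503? ✗; end 304 >= 514? ✗; start 24 < 754? ✓ → no.
Result: epsilon, gamma.

epsilon, gamma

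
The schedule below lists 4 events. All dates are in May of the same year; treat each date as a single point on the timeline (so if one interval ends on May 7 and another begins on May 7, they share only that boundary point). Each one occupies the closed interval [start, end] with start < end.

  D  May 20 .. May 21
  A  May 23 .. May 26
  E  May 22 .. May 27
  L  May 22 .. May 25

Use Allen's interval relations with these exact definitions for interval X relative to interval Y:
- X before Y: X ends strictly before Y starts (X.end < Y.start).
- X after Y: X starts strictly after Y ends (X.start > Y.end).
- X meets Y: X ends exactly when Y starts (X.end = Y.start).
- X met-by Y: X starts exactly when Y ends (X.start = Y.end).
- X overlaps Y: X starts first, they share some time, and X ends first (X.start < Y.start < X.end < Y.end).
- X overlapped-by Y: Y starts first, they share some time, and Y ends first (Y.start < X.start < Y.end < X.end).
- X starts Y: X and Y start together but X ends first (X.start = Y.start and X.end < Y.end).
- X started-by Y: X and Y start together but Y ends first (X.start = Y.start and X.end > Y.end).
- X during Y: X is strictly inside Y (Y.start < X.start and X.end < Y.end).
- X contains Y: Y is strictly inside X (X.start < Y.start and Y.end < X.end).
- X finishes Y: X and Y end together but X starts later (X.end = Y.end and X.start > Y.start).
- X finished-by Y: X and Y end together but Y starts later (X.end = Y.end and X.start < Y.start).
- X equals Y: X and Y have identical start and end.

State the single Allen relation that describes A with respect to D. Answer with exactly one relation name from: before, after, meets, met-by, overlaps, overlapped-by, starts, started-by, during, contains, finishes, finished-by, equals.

A = [May 23, May 26]; D = [May 20, May 21].
Compare endpoints: A.start > D.start, A.start > D.end, A.end > D.start, A.end > D.end.
That pattern is 'after'.

after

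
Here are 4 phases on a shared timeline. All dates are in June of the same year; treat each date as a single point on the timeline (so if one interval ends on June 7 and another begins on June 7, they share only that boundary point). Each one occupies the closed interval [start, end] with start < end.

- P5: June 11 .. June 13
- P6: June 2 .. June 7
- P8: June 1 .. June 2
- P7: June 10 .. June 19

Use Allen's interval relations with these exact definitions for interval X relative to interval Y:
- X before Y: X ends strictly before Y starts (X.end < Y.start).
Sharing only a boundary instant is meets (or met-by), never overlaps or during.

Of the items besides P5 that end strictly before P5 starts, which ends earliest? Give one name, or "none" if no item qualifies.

Target P5 = [June 11, June 13].
P6 [June 2, June 7] → before → candidate.
P7 [June 10, June 19] → contains → excluded.
P8 [June 1, June 2] → before → candidate.
Among candidates, earliest end is June 2 → P8.

P8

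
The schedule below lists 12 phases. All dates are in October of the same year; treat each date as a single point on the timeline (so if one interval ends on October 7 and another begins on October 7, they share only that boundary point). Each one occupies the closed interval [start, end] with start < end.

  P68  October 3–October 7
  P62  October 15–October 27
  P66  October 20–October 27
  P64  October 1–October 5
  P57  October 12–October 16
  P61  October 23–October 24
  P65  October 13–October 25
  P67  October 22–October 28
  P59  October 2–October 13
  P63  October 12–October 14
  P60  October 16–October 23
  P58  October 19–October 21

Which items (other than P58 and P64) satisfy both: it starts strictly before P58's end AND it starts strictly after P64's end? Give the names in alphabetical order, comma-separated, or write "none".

P57, P60, P62, P63, P65, P66

Conditions: its start is strictly before P58's end (X.start < October 21) AND its start is strictly after P64's end (X.start > October 5).
P57: start October 12 < October 21? ✓; start October 12 > October 5? ✓ → yes.
P59: start October 2 < October 21? ✓; start October 2 > October 5? ✗ → no.
P60: start October 16 < October 21? ✓; start October 16 > October 5? ✓ → yes.
P61: start October 23 < October 21? ✗; start October 23 > October 5? ✓ → no.
P62: start October 15 < October 21? ✓; start October 15 > October 5? ✓ → yes.
P63: start October 12 < October 21? ✓; start October 12 > October 5? ✓ → yes.
P65: start October 13 < October 21? ✓; start October 13 > October 5? ✓ → yes.
P66: start October 20 < October 21? ✓; start October 20 > October 5? ✓ → yes.
P67: start October 22 < October 21? ✗; start October 22 > October 5? ✓ → no.
P68: start October 3 < October 21? ✓; start October 3 > October 5? ✗ → no.
Result: P57, P60, P62, P63, P65, P66.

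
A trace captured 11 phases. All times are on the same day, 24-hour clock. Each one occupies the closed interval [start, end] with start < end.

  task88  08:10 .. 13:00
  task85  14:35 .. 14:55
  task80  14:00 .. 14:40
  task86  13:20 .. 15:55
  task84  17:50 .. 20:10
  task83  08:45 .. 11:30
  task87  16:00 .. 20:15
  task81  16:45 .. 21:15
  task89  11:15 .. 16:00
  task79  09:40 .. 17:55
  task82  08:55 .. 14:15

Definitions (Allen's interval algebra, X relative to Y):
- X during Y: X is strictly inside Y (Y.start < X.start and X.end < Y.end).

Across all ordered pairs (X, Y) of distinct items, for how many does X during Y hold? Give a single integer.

Checking all 110 ordered pairs for relation 'during'; matching pairs in alphabetical order:
(task80, task79): task80 during task79 ✓
(task80, task86): task80 during task86 ✓
(task80, task89): task80 during task89 ✓
(task83, task88): task83 during task88 ✓
(task84, task81): task84 during task81 ✓
(task84, task87): task84 during task87 ✓
(task85, task79): task85 during task79 ✓
(task85, task86): task85 during task86 ✓
(task85, task89): task85 during task89 ✓
(task86, task79): task86 during task79 ✓
(task86, task89): task86 during task89 ✓
(task89, task79): task89 during task79 ✓
Count: 12.

12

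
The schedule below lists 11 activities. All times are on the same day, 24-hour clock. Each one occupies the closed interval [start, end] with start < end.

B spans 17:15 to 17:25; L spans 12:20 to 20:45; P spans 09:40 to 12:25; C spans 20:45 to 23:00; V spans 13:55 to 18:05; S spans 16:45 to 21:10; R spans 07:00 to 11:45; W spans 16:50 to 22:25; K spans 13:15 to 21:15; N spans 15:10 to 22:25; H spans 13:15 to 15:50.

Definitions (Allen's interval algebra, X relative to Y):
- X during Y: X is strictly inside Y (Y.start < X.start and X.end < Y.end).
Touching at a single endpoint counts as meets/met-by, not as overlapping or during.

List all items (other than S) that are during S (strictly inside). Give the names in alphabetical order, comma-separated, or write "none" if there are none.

B

Target S = [16:45, 21:10].
B [17:15, 17:25] → during → yes.
C [20:45, 23:00] → overlapped-by → no.
H [13:15, 15:50] → before → no.
K [13:15, 21:15] → contains → no.
L [12:20, 20:45] → overlaps → no.
N [15:10, 22:25] → contains → no.
P [09:40, 12:25] → before → no.
R [07:00, 11:45] → before → no.
V [13:55, 18:05] → overlaps → no.
W [16:50, 22:25] → overlapped-by → no.
Result: B.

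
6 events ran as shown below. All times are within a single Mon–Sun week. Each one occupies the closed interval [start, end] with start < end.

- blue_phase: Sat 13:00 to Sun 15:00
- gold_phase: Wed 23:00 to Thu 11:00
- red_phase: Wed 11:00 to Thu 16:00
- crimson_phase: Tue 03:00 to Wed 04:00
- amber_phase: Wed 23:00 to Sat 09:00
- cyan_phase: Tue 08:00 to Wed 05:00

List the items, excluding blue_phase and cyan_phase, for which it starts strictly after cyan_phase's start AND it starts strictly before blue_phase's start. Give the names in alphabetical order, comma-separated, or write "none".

Conditions: its start is strictly after cyan_phase's start (X.start > Tue 08:00) AND its start is strictly before blue_phase's start (X.start < Sat 13:00).
amber_phase: start Wed 23:00 > Tue 08:00? ✓; start Wed 23:00 < Sat 13:00? ✓ → yes.
crimson_phase: start Tue 03:00 > Tue 08:00? ✗; start Tue 03:00 < Sat 13:00? ✓ → no.
gold_phase: start Wed 23:00 > Tue 08:00? ✓; start Wed 23:00 < Sat 13:00? ✓ → yes.
red_phase: start Wed 11:00 > Tue 08:00? ✓; start Wed 11:00 < Sat 13:00? ✓ → yes.
Result: amber_phase, gold_phase, red_phase.

amber_phase, gold_phase, red_phase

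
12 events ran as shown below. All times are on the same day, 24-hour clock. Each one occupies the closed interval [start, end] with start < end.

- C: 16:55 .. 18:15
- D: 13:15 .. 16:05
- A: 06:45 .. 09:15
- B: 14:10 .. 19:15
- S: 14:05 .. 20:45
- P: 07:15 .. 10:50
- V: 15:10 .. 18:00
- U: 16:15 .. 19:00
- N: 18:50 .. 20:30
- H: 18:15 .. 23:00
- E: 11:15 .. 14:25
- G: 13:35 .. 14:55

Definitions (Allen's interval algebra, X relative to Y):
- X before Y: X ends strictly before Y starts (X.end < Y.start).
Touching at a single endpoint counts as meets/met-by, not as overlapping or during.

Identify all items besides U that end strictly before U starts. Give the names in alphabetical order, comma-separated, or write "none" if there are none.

Target U = [16:15, 19:00].
A [06:45, 09:15] → before → yes.
B [14:10, 19:15] → contains → no.
C [16:55, 18:15] → during → no.
D [13:15, 16:05] → before → yes.
E [11:15, 14:25] → before → yes.
G [13:35, 14:55] → before → yes.
H [18:15, 23:00] → overlapped-by → no.
N [18:50, 20:30] → overlapped-by → no.
P [07:15, 10:50] → before → yes.
S [14:05, 20:45] → contains → no.
V [15:10, 18:00] → overlaps → no.
Result: A, D, E, G, P.

A, D, E, G, P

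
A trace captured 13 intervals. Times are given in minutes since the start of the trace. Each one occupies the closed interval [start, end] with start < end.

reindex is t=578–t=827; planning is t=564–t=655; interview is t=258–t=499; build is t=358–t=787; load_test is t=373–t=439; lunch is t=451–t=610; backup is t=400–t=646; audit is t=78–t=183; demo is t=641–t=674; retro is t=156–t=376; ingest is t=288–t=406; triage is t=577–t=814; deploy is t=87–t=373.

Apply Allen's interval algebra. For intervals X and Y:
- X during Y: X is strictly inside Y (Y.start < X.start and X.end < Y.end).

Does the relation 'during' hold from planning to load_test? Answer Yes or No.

No

planning = [t=564, t=655], load_test = [t=373, t=439].
Actual relation of planning to load_test: after.
Asked whether 'during' holds → No.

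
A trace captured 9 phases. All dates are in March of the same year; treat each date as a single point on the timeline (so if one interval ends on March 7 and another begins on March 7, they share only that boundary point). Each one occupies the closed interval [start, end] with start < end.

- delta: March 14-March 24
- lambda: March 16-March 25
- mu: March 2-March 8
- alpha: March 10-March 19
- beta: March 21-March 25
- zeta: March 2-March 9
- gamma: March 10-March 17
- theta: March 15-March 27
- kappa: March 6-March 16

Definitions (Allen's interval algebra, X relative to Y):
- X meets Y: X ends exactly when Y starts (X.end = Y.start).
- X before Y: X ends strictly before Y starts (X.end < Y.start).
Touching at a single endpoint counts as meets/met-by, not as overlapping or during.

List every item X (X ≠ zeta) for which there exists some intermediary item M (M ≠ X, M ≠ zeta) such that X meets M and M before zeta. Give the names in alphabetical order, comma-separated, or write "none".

Target zeta = [March 2, March 9].
Intermediaries M with M before zeta: none.
Union: none.

none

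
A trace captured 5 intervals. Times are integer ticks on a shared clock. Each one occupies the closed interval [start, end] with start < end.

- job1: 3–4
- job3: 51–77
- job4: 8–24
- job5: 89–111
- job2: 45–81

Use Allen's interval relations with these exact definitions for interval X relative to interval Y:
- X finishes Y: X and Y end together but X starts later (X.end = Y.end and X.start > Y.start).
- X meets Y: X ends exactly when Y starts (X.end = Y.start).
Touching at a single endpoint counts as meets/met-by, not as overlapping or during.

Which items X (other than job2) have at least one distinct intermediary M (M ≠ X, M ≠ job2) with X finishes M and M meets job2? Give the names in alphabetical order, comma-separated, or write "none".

Target job2 = [45, 81].
Intermediaries M with M meets job2: none.
Union: none.

none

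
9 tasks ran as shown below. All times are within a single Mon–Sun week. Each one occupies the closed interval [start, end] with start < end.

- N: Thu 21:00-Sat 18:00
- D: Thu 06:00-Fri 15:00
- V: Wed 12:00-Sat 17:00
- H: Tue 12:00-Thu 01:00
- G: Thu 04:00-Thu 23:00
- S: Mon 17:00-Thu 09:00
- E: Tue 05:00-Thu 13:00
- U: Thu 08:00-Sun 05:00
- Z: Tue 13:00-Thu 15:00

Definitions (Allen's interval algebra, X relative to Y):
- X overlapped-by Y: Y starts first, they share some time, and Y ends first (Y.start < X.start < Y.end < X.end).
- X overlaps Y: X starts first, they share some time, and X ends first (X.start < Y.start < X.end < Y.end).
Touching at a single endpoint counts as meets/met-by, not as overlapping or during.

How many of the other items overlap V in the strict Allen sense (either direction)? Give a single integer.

6

Target V = [Wed 12:00, Sat 17:00].
D [Thu 06:00, Fri 15:00] → during → no.
E [Tue 05:00, Thu 13:00] → overlaps → counts.
G [Thu 04:00, Thu 23:00] → during → no.
H [Tue 12:00, Thu 01:00] → overlaps → counts.
N [Thu 21:00, Sat 18:00] → overlapped-by → counts.
S [Mon 17:00, Thu 09:00] → overlaps → counts.
U [Thu 08:00, Sun 05:00] → overlapped-by → counts.
Z [Tue 13:00, Thu 15:00] → overlaps → counts.
Total: 6.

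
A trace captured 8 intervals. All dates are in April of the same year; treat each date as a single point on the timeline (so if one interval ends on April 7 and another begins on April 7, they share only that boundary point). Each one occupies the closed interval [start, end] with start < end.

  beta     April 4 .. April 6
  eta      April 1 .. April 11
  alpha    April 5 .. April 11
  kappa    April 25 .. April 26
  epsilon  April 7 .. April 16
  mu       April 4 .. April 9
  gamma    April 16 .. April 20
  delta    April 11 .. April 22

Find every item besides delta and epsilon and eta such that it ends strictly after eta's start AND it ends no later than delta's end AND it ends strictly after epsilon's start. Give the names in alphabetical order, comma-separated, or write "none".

alpha, gamma, mu

Conditions: its end is strictly after eta's start (X.end > April 1) AND its end is no later than delta's end (X.end <= April 22) AND its end is strictly after epsilon's start (X.end > April 7).
alpha: end April 11 > April 1? ✓; end April 11 <= April 22? ✓; end April 11 > April 7? ✓ → yes.
beta: end April 6 > April 1? ✓; end April 6 <= April 22? ✓; end April 6 > April 7? ✗ → no.
gamma: end April 20 > April 1? ✓; end April 20 <= April 22? ✓; end April 20 > April 7? ✓ → yes.
kappa: end April 26 > April 1? ✓; end April 26 <= April 22? ✗; end April 26 > April 7? ✓ → no.
mu: end April 9 > April 1? ✓; end April 9 <= April 22? ✓; end April 9 > April 7? ✓ → yes.
Result: alpha, gamma, mu.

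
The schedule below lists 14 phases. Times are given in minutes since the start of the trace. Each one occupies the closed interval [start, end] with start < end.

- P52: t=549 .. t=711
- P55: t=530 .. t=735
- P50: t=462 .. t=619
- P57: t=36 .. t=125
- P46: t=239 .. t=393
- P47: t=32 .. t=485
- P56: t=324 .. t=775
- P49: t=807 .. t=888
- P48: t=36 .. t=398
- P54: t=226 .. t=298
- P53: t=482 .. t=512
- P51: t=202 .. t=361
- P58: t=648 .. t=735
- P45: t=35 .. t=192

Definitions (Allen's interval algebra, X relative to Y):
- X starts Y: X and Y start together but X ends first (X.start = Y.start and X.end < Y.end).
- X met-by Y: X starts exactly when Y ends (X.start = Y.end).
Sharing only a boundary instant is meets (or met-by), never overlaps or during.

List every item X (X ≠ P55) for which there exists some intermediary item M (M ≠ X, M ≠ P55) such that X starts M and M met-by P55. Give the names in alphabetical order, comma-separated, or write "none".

Target P55 = [t=530, t=735].
Intermediaries M with M met-by P55: none.
Union: none.

none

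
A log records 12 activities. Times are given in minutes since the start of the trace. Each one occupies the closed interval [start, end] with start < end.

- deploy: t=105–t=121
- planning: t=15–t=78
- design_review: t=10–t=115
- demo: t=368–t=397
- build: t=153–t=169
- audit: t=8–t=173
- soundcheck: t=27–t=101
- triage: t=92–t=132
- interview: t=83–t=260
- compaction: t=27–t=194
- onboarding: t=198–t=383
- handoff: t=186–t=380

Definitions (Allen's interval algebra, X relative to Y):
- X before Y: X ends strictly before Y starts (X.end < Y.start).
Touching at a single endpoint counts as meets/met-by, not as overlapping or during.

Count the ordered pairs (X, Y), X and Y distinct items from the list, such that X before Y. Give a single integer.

33

Checking all 132 ordered pairs for relation 'before'; matching pairs in alphabetical order:
(audit, demo): audit before demo ✓
(audit, handoff): audit before handoff ✓
(audit, onboarding): audit before onboarding ✓
(build, demo): build before demo ✓
(build, handoff): build before handoff ✓
(build, onboarding): build before onboarding ✓
(compaction, demo): compaction before demo ✓
(compaction, onboarding): compaction before onboarding ✓
(deploy, build): deploy before build ✓
(deploy, demo): deploy before demo ✓
(deploy, handoff): deploy before handoff ✓
(deploy, onboarding): deploy before onboarding ✓
(design_review, build): design_review before build ✓
(design_review, demo): design_review before demo ✓
(design_review, handoff): design_review before handoff ✓
(design_review, onboarding): design_review before onboarding ✓
(interview, demo): interview before demo ✓
(planning, build): planning before build ✓
(planning, demo): planning before demo ✓
(planning, deploy): planning before deploy ✓
(planning, handoff): planning before handoff ✓
(planning, interview): planning before interview ✓
(planning, onboarding): planning before onboarding ✓
(planning, triage): planning before triage ✓
... plus 9 further pairs not listed.
Count: 33.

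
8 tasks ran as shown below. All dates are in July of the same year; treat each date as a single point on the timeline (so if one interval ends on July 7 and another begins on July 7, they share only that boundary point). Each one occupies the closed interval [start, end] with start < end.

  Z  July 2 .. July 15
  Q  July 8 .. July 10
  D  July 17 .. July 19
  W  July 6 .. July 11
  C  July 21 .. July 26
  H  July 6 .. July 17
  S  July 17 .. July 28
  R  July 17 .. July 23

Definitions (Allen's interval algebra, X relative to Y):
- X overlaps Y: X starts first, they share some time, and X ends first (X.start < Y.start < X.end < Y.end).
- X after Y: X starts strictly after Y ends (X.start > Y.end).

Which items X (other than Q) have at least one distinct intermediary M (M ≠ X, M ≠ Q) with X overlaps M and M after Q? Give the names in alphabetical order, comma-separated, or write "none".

Target Q = [July 8, July 10].
Intermediaries M with M after Q: C, D, R, S.
Via C — items with X overlaps C: R.
Via D — items with X overlaps D: none.
Via R — items with X overlaps R: none.
Via S — items with X overlaps S: none.
Union: R.

R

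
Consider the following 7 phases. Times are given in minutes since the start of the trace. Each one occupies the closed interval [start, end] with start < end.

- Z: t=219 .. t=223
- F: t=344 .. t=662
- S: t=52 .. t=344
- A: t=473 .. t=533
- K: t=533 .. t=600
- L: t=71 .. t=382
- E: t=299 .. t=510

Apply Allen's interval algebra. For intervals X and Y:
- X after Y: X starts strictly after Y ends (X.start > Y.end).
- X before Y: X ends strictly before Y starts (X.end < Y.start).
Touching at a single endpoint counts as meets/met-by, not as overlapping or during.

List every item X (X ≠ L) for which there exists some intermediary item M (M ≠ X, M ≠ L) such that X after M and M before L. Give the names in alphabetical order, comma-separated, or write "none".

Target L = [t=71, t=382].
Intermediaries M with M before L: none.
Union: none.

none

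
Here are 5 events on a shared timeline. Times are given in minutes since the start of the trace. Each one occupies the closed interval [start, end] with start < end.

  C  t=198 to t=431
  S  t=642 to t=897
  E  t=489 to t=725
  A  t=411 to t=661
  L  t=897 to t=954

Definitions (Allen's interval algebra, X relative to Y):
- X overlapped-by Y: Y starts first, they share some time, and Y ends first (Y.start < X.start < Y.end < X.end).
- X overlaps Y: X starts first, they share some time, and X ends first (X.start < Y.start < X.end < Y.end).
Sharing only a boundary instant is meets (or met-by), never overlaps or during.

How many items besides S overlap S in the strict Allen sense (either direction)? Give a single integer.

2

Target S = [t=642, t=897].
A [t=411, t=661] → overlaps → counts.
C [t=198, t=431] → before → no.
E [t=489, t=725] → overlaps → counts.
L [t=897, t=954] → met-by → no.
Total: 2.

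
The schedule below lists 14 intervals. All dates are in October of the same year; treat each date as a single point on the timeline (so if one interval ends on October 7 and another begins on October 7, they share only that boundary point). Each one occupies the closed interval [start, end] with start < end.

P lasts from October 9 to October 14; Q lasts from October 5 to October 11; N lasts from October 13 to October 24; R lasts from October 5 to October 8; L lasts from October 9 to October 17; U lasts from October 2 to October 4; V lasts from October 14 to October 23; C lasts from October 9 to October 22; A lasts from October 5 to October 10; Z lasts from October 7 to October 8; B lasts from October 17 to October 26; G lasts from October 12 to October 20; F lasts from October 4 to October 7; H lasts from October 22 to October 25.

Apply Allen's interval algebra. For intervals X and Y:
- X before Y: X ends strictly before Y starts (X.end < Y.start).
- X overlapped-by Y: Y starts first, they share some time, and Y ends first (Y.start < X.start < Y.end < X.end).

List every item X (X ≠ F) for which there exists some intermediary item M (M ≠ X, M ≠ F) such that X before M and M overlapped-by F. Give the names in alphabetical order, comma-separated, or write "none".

Target F = [October 4, October 7].
Intermediaries M with M overlapped-by F: A, Q, R.
Via A — items with X before A: U.
Via Q — items with X before Q: U.
Via R — items with X before R: U.
Union: U.

U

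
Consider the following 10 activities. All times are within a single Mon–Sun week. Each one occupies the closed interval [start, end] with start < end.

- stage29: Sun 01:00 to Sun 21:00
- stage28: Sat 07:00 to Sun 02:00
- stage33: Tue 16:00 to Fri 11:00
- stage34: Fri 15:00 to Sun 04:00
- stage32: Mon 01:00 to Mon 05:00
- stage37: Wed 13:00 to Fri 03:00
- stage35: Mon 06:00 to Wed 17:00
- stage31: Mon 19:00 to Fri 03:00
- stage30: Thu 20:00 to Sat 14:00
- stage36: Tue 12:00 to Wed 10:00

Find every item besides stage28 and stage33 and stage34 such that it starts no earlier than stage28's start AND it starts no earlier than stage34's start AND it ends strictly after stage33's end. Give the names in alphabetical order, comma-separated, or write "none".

stage29

Conditions: its start is no earlier than stage28's start (X.start >= Sat 07:00) AND its start is no earlier than stage34's start (X.start >= Fri 15:00) AND its end is strictly after stage33's end (X.end > Fri 11:00).
stage29: start Sun 01:00 >= Sat 07:00? ✓; start Sun 01:00 >= Fri 15:00? ✓; end Sun 21:00 > Fri 11:00? ✓ → yes.
stage30: start Thu 20:00 >= Sat 07:00? ✗; start Thu 20:00 >= Fri 15:00? ✗; end Sat 14:00 > Fri 11:00? ✓ → no.
stage31: start Mon 19:00 >= Sat 07:00? ✗; start Mon 19:00 >= Fri 15:00? ✗; end Fri 03:00 > Fri 11:00? ✗ → no.
stage32: start Mon 01:00 >= Sat 07:00? ✗; start Mon 01:00 >= Fri 15:00? ✗; end Mon 05:00 > Fri 11:00? ✗ → no.
stage35: start Mon 06:00 >= Sat 07:00? ✗; start Mon 06:00 >= Fri 15:00? ✗; end Wed 17:00 > Fri 11:00? ✗ → no.
stage36: start Tue 12:00 >= Sat 07:00? ✗; start Tue 12:00 >= Fri 15:00? ✗; end Wed 10:00 > Fri 11:00? ✗ → no.
stage37: start Wed 13:00 >= Sat 07:00? ✗; start Wed 13:00 >= Fri 15:00? ✗; end Fri 03:00 > Fri 11:00? ✗ → no.
Result: stage29.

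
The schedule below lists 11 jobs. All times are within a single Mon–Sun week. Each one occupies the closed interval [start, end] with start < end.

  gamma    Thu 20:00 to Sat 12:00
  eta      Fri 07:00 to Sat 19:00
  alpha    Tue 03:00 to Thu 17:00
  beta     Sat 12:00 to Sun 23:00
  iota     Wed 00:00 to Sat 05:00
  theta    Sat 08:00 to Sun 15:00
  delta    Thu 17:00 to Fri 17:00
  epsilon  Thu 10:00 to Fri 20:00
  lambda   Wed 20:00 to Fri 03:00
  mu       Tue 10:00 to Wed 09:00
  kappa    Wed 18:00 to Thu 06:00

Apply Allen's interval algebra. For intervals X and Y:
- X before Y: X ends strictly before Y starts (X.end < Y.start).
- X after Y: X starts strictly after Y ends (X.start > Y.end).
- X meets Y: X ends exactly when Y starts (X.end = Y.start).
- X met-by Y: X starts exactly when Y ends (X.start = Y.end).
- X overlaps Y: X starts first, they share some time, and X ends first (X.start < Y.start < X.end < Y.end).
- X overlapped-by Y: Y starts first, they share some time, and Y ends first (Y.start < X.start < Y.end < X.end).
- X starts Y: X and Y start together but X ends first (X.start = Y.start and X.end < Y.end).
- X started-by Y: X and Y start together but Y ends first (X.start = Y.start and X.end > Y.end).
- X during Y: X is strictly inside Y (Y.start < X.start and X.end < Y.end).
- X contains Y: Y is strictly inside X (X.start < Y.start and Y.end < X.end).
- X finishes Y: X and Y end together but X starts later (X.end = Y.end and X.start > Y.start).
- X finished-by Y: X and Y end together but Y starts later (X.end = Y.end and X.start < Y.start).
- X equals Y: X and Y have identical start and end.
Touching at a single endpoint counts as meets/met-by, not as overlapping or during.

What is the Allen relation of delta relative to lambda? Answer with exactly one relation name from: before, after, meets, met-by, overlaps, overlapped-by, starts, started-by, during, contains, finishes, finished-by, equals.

delta = [Thu 17:00, Fri 17:00]; lambda = [Wed 20:00, Fri 03:00].
Compare endpoints: delta.start > lambda.start, delta.start < lambda.end, delta.end > lambda.start, delta.end > lambda.end.
That pattern is 'overlapped-by'.

overlapped-by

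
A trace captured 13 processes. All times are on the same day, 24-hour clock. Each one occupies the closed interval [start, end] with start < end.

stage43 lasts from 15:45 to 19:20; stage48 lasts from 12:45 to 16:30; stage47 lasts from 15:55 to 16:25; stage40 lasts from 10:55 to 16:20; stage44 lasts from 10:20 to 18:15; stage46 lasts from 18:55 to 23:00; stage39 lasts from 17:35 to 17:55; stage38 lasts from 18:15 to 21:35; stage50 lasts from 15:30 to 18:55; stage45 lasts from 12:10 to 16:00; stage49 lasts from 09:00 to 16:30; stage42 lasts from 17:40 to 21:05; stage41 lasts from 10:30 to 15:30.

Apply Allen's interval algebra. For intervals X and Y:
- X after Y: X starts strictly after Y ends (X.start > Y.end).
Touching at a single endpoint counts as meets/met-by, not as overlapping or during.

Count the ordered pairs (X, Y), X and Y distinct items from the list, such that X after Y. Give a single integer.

29

Checking all 156 ordered pairs for relation 'after'; matching pairs in alphabetical order:
(stage38, stage39): stage38 after stage39 ✓
(stage38, stage40): stage38 after stage40 ✓
(stage38, stage41): stage38 after stage41 ✓
(stage38, stage45): stage38 after stage45 ✓
(stage38, stage47): stage38 after stage47 ✓
(stage38, stage48): stage38 after stage48 ✓
(stage38, stage49): stage38 after stage49 ✓
(stage39, stage40): stage39 after stage40 ✓
(stage39, stage41): stage39 after stage41 ✓
(stage39, stage45): stage39 after stage45 ✓
(stage39, stage47): stage39 after stage47 ✓
(stage39, stage48): stage39 after stage48 ✓
(stage39, stage49): stage39 after stage49 ✓
(stage42, stage40): stage42 after stage40 ✓
(stage42, stage41): stage42 after stage41 ✓
(stage42, stage45): stage42 after stage45 ✓
(stage42, stage47): stage42 after stage47 ✓
(stage42, stage48): stage42 after stage48 ✓
(stage42, stage49): stage42 after stage49 ✓
(stage43, stage41): stage43 after stage41 ✓
(stage46, stage39): stage46 after stage39 ✓
(stage46, stage40): stage46 after stage40 ✓
(stage46, stage41): stage46 after stage41 ✓
(stage46, stage44): stage46 after stage44 ✓
... plus 5 further pairs not listed.
Count: 29.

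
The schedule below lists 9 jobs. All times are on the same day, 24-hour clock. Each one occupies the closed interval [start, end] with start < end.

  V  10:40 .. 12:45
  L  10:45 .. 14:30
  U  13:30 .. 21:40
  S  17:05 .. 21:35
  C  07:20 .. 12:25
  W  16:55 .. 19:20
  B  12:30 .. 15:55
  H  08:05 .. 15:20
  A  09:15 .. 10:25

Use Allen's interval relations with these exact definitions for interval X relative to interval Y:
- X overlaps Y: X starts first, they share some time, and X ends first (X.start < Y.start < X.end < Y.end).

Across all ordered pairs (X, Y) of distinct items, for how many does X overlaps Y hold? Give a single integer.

11

Checking all 72 ordered pairs for relation 'overlaps'; matching pairs in alphabetical order:
(B, U): B overlaps U ✓
(C, H): C overlaps H ✓
(C, L): C overlaps L ✓
(C, V): C overlaps V ✓
(H, B): H overlaps B ✓
(H, U): H overlaps U ✓
(L, B): L overlaps B ✓
(L, U): L overlaps U ✓
(V, B): V overlaps B ✓
(V, L): V overlaps L ✓
(W, S): W overlaps S ✓
Count: 11.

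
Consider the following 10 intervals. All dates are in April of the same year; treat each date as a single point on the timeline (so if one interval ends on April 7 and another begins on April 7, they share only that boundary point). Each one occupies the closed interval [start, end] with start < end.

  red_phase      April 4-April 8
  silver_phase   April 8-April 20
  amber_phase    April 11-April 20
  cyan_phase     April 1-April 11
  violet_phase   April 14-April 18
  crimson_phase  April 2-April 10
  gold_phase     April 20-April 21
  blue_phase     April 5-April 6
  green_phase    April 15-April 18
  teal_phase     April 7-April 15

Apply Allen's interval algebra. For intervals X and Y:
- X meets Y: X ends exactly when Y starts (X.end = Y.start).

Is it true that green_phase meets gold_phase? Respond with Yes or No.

No

green_phase = [April 15, April 18], gold_phase = [April 20, April 21].
Actual relation of green_phase to gold_phase: before.
Asked whether 'meets' holds → No.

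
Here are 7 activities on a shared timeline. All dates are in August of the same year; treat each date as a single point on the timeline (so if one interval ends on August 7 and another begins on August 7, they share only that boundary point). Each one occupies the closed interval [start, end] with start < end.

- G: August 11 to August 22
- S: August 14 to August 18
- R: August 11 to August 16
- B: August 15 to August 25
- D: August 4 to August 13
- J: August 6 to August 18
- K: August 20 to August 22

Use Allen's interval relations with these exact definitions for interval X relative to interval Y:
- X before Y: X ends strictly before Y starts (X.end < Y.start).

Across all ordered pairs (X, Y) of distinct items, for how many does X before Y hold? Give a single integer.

Checking all 42 ordered pairs for relation 'before'; matching pairs in alphabetical order:
(D, B): D before B ✓
(D, K): D before K ✓
(D, S): D before S ✓
(J, K): J before K ✓
(R, K): R before K ✓
(S, K): S before K ✓
Count: 6.

6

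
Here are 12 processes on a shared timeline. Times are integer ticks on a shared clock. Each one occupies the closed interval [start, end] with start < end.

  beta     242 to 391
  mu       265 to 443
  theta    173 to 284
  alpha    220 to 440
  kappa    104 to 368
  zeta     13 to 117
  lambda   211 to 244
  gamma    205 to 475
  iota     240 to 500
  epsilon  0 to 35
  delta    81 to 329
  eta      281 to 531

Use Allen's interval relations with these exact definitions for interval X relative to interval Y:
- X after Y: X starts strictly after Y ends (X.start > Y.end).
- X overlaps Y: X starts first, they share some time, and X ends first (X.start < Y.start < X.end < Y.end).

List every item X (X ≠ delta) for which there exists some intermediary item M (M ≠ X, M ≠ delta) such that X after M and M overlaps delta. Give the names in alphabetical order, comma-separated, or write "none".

alpha, beta, eta, gamma, iota, lambda, mu, theta

Target delta = [81, 329].
Intermediaries M with M overlaps delta: zeta.
Via zeta — items with X after zeta: alpha, beta, eta, gamma, iota, lambda, mu, theta.
Union: alpha, beta, eta, gamma, iota, lambda, mu, theta.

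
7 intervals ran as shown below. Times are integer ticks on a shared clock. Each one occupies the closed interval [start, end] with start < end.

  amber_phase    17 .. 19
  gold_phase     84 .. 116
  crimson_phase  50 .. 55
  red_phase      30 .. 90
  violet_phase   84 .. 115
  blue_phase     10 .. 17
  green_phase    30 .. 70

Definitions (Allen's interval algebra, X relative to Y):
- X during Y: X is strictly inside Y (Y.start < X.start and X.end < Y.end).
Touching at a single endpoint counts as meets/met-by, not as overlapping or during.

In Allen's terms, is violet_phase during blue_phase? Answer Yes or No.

No

violet_phase = [84, 115], blue_phase = [10, 17].
Actual relation of violet_phase to blue_phase: after.
Asked whether 'during' holds → No.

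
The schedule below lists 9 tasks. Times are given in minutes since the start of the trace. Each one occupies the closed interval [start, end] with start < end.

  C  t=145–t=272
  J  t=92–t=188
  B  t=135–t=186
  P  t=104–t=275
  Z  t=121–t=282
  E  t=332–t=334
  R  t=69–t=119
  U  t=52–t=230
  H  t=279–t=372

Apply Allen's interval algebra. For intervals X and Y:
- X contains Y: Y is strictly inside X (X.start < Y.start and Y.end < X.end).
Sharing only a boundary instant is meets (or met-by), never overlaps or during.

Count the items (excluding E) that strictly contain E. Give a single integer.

1

Target E = [t=332, t=334].
B [t=135, t=186] → before → no.
C [t=145, t=272] → before → no.
H [t=279, t=372] → contains → counts.
J [t=92, t=188] → before → no.
P [t=104, t=275] → before → no.
R [t=69, t=119] → before → no.
U [t=52, t=230] → before → no.
Z [t=121, t=282] → before → no.
Total: 1.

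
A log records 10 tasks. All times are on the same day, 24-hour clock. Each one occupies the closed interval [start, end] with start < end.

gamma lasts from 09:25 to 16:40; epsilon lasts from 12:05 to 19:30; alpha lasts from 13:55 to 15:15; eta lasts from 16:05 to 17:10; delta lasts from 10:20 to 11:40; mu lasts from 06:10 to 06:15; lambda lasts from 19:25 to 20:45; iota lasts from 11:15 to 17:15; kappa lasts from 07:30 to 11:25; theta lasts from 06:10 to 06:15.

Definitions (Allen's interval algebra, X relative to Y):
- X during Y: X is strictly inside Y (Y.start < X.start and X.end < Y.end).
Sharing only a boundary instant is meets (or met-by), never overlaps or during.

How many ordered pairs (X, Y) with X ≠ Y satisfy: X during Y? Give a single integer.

Checking all 90 ordered pairs for relation 'during'; matching pairs in alphabetical order:
(alpha, epsilon): alpha during epsilon ✓
(alpha, gamma): alpha during gamma ✓
(alpha, iota): alpha during iota ✓
(delta, gamma): delta during gamma ✓
(eta, epsilon): eta during epsilon ✓
(eta, iota): eta during iota ✓
Count: 6.

6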